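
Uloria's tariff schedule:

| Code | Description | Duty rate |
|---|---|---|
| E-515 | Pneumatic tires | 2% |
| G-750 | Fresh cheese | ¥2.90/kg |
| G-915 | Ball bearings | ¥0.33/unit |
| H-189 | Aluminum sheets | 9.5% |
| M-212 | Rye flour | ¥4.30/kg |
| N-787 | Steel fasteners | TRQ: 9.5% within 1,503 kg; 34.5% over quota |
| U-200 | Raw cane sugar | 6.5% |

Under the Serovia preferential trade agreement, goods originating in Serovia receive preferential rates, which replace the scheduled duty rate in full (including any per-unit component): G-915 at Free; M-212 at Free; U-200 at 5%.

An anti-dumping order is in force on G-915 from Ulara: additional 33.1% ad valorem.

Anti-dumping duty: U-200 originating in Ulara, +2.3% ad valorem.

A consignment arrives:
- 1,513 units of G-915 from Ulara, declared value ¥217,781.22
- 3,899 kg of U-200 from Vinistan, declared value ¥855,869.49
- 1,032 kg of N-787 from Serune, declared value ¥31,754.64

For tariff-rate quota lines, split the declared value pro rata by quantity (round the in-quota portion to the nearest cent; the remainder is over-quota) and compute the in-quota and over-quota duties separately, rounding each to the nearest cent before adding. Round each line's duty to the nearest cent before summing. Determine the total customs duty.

¥131,233.08

Line 1 (G-915, Ulara, 1,513 units, ¥217,781.22):
Base rate for G-915 is ¥0.33/unit.
G-915 has an FTA preferential rate, but origin Ulara is not Serovia; base rate stands.
Additional duty on G-915 from Ulara: +33.1% ad valorem. Applied ad valorem rate = 33.1%.
Duty = ¥217,781.22 × 33.1% + 1,513 × ¥0.33 = ¥72,584.87.
Line 2 (U-200, Vinistan, 3,899 kg, ¥855,869.49):
Base rate for U-200 is 6.5%.
U-200 has an FTA preferential rate, but origin Vinistan is not Serovia; base rate stands.
The additional-duty order on U-200 targets Ulara, not Vinistan; it does not apply.
Duty = ¥855,869.49 × 6.5% = ¥55,631.52.
Line 3 (N-787, Serune, 1,032 kg, ¥31,754.64):
Code N-787 is under a tariff-rate quota (threshold 1,503 kg). Quantity 1,032 kg is within the quota, so the in-quota rate 9.5% applies to the full value.
Duty = ¥31,754.64 × 9.5% = ¥3,016.69.
Total = ¥72,584.87 + ¥55,631.52 + ¥3,016.69 = ¥131,233.08.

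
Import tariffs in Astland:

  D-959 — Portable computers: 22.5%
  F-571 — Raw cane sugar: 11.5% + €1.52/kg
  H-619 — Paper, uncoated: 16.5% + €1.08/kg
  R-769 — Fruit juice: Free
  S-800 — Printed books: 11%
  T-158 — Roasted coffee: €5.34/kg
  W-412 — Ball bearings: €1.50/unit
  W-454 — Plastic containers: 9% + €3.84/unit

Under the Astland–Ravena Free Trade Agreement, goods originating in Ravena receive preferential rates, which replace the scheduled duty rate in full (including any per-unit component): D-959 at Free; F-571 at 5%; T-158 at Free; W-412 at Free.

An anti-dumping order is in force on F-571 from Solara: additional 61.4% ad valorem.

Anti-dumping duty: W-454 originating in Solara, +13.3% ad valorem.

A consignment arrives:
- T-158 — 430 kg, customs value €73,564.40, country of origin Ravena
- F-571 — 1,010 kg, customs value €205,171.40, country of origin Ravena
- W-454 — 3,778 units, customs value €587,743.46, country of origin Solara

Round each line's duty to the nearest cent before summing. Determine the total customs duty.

Line 1 (T-158, Ravena, 430 kg, €73,564.40):
Base rate for T-158 is €5.34/kg.
Origin Ravena qualifies under the Astland–Ravena agreement and T-158 is covered: preferential rate Free applies instead.
Duty = €73,564.40 × 0% = €0.00.
Line 2 (F-571, Ravena, 1,010 kg, €205,171.40):
Base rate for F-571 is 11.5% + €1.52/kg.
Origin Ravena qualifies under the Astland–Ravena agreement and F-571 is covered: preferential rate 5% applies instead.
The additional-duty order on F-571 targets Solara, not Ravena; it does not apply.
Duty = €205,171.40 × 5% = €10,258.57.
Line 3 (W-454, Solara, 3,778 units, €587,743.46):
Base rate for W-454 is 9% + €3.84/unit.
Additional duty on W-454 from Solara: +13.3%. Applied ad valorem rate: 9% + 13.3% = 22.3%.
Duty = €587,743.46 × 22.3% + 3,778 × €3.84 = €145,574.31.
Total = €0.00 + €10,258.57 + €145,574.31 = €155,832.88.

€155,832.88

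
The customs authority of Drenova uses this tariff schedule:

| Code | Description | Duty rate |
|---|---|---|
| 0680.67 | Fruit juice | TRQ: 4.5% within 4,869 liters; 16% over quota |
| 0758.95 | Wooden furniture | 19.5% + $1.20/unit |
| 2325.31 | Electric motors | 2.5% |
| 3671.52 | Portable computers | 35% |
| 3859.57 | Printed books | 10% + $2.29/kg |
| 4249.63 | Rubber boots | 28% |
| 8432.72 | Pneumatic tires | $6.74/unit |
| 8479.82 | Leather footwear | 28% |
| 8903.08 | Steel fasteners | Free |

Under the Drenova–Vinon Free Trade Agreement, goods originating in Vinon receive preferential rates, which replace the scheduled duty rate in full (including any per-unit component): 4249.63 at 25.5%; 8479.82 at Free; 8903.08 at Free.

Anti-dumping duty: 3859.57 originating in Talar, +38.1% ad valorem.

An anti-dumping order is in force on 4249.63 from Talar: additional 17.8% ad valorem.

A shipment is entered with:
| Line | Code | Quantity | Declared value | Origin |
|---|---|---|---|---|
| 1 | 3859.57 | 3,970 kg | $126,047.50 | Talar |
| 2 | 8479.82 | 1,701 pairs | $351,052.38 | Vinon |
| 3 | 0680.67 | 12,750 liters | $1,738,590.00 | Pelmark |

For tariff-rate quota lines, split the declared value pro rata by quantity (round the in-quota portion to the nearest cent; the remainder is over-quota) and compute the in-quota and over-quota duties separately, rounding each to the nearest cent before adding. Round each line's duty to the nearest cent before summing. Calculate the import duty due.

$271,541.82

Line 1 (3859.57, Talar, 3,970 kg, $126,047.50):
Base rate for 3859.57 is 10% + $2.29/kg.
Additional duty on 3859.57 from Talar: +38.1%. Applied ad valorem rate: 10% + 38.1% = 48.1%.
Duty = $126,047.50 × 48.1% + 3,970 × $2.29 = $69,720.15.
Line 2 (8479.82, Vinon, 1,701 pairs, $351,052.38):
Base rate for 8479.82 is 28%.
Origin Vinon qualifies under the Drenova–Vinon agreement and 8479.82 is covered: preferential rate Free applies instead.
Duty = $351,052.38 × 0% = $0.00.
Line 3 (0680.67, Pelmark, 12,750 liters, $1,738,590.00):
Code 0680.67 is under a tariff-rate quota (threshold 4,869 liters). In-quota: 4,869 liters at 4.5%; over-quota: 7,881 liters at 16%.
Pro-rata value split: in-quota = $1,738,590.00 × 4,869/12,750 = $663,936.84; over-quota = $1,738,590.00 − $663,936.84 = $1,074,653.16.
In-quota duty = $663,936.84 × 4.5% = $29,877.16. Over-quota duty = $1,074,653.16 × 16% = $171,944.51.
Line duty = $29,877.16 + $171,944.51 = $201,821.67.
Total = $69,720.15 + $0.00 + $201,821.67 = $271,541.82.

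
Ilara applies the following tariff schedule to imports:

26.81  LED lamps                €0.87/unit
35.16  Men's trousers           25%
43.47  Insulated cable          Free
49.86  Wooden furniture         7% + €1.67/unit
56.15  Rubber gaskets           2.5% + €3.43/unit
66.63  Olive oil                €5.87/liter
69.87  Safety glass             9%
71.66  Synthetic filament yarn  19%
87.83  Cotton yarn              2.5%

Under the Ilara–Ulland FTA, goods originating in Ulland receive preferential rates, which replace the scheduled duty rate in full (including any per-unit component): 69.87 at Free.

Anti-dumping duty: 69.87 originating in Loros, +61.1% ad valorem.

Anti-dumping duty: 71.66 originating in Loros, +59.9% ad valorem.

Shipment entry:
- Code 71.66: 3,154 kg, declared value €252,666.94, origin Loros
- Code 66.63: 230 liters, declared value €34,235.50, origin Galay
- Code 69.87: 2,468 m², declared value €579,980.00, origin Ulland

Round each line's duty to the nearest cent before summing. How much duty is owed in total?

€200,704.32

Line 1 (71.66, Loros, 3,154 kg, €252,666.94):
Base rate for 71.66 is 19%.
Additional duty on 71.66 from Loros: +59.9%. Applied ad valorem rate: 19% + 59.9% = 78.9%.
Duty = €252,666.94 × 78.9% = €199,354.22.
Line 2 (66.63, Galay, 230 liters, €34,235.50):
Base rate for 66.63 is €5.87/liter.
Duty = 230 × €5.87 = €1,350.10.
Line 3 (69.87, Ulland, 2,468 m², €579,980.00):
Base rate for 69.87 is 9%.
Origin Ulland qualifies under the Ilara–Ulland agreement and 69.87 is covered: preferential rate Free applies instead.
The additional-duty order on 69.87 targets Loros, not Ulland; it does not apply.
Duty = €579,980.00 × 0% = €0.00.
Total = €199,354.22 + €1,350.10 + €0.00 = €200,704.32.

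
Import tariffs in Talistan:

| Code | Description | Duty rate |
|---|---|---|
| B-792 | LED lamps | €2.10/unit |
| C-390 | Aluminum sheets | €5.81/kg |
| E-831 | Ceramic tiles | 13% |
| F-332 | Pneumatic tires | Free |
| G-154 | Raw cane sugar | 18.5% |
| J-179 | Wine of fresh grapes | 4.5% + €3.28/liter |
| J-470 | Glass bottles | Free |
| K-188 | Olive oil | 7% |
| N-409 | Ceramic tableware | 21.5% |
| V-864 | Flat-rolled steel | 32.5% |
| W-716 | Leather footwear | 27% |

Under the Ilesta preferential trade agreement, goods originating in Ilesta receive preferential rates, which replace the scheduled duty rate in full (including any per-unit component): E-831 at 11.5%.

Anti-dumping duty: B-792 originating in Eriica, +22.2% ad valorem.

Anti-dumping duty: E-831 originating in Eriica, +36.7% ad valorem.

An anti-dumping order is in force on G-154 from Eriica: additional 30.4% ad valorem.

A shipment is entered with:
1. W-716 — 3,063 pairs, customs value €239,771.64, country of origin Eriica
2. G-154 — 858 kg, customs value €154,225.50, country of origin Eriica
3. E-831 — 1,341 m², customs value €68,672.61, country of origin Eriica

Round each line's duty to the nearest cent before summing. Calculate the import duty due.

€174,284.90

Line 1 (W-716, Eriica, 3,063 pairs, €239,771.64):
Base rate for W-716 is 27%.
Duty = €239,771.64 × 27% = €64,738.34.
Line 2 (G-154, Eriica, 858 kg, €154,225.50):
Base rate for G-154 is 18.5%.
Additional duty on G-154 from Eriica: +30.4%. Applied ad valorem rate: 18.5% + 30.4% = 48.9%.
Duty = €154,225.50 × 48.9% = €75,416.27.
Line 3 (E-831, Eriica, 1,341 m², €68,672.61):
Base rate for E-831 is 13%.
E-831 has an FTA preferential rate, but origin Eriica is not Ilesta; base rate stands.
Additional duty on E-831 from Eriica: +36.7%. Applied ad valorem rate: 13% + 36.7% = 49.7%.
Duty = €68,672.61 × 49.7% = €34,130.29.
Total = €64,738.34 + €75,416.27 + €34,130.29 = €174,284.90.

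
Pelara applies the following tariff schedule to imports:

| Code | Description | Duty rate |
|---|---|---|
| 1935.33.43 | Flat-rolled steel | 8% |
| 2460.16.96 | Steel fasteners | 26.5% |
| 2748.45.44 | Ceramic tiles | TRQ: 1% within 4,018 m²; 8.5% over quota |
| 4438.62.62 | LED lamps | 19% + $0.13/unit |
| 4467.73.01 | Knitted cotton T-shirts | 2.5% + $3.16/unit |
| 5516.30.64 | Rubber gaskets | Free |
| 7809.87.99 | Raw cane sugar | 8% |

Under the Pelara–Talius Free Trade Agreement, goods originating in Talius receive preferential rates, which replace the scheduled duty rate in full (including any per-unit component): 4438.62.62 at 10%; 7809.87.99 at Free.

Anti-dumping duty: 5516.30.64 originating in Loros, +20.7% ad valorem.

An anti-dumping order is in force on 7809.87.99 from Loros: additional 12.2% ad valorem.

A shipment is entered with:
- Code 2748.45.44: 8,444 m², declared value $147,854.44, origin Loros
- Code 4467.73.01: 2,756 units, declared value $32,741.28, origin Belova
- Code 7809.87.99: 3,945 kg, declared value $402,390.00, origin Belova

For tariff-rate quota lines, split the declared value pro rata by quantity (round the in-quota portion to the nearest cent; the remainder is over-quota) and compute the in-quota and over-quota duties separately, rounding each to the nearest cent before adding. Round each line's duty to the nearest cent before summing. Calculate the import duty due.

$49,009.68

Line 1 (2748.45.44, Loros, 8,444 m², $147,854.44):
Code 2748.45.44 is under a tariff-rate quota (threshold 4,018 m²). In-quota: 4,018 m² at 1%; over-quota: 4,426 m² at 8.5%.
Pro-rata value split: in-quota = $147,854.44 × 4,018/8,444 = $70,355.18; over-quota = $147,854.44 − $70,355.18 = $77,499.26.
In-quota duty = $70,355.18 × 1% = $703.55. Over-quota duty = $77,499.26 × 8.5% = $6,587.44.
Line duty = $703.55 + $6,587.44 = $7,290.99.
Line 2 (4467.73.01, Belova, 2,756 units, $32,741.28):
Base rate for 4467.73.01 is 2.5% + $3.16/unit.
Duty = $32,741.28 × 2.5% + 2,756 × $3.16 = $9,527.49.
Line 3 (7809.87.99, Belova, 3,945 kg, $402,390.00):
Base rate for 7809.87.99 is 8%.
7809.87.99 has an FTA preferential rate, but origin Belova is not Talius; base rate stands.
The additional-duty order on 7809.87.99 targets Loros, not Belova; it does not apply.
Duty = $402,390.00 × 8% = $32,191.20.
Total = $7,290.99 + $9,527.49 + $32,191.20 = $49,009.68.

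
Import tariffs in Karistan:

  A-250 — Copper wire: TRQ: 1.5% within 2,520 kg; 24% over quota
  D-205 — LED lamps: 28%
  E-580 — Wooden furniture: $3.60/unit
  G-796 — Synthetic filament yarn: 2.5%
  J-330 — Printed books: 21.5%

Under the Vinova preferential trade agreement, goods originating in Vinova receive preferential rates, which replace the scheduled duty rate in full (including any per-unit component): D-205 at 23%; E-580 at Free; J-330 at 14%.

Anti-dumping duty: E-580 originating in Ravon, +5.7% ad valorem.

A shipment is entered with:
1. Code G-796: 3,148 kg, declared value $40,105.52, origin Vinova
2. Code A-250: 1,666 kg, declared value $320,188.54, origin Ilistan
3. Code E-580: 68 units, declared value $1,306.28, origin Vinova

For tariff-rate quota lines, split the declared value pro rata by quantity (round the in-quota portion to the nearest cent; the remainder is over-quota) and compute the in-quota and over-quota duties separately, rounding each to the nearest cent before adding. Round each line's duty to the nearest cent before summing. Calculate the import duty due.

Line 1 (G-796, Vinova, 3,148 kg, $40,105.52):
Base rate for G-796 is 2.5%.
Origin Vinova is the FTA partner but G-796 is not on the preference list; base rate stands.
Duty = $40,105.52 × 2.5% = $1,002.64.
Line 2 (A-250, Ilistan, 1,666 kg, $320,188.54):
Code A-250 is under a tariff-rate quota (threshold 2,520 kg). Quantity 1,666 kg is within the quota, so the in-quota rate 1.5% applies to the full value.
Duty = $320,188.54 × 1.5% = $4,802.83.
Line 3 (E-580, Vinova, 68 units, $1,306.28):
Base rate for E-580 is $3.60/unit.
Origin Vinova qualifies under the Karistan–Vinova agreement and E-580 is covered: preferential rate Free applies instead.
The additional-duty order on E-580 targets Ravon, not Vinova; it does not apply.
Duty = $1,306.28 × 0% = $0.00.
Total = $1,002.64 + $4,802.83 + $0.00 = $5,805.47.

$5,805.47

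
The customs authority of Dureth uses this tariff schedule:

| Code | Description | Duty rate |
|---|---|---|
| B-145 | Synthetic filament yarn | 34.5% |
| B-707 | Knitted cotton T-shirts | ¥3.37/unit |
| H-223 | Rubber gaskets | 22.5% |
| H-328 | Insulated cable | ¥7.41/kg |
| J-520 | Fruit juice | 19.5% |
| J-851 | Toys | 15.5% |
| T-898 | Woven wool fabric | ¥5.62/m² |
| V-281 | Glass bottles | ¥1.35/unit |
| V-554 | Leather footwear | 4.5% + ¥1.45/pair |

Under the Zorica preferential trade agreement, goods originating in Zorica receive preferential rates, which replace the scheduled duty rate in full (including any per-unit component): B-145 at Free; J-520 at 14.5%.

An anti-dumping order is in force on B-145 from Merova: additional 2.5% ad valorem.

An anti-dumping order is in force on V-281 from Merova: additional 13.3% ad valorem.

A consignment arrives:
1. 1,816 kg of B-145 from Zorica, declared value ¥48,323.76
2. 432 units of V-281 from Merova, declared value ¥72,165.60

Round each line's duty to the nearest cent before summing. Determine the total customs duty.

Line 1 (B-145, Zorica, 1,816 kg, ¥48,323.76):
Base rate for B-145 is 34.5%.
Origin Zorica qualifies under the Dureth–Zorica agreement and B-145 is covered: preferential rate Free applies instead.
The additional-duty order on B-145 targets Merova, not Zorica; it does not apply.
Duty = ¥48,323.76 × 0% = ¥0.00.
Line 2 (V-281, Merova, 432 units, ¥72,165.60):
Base rate for V-281 is ¥1.35/unit.
Additional duty on V-281 from Merova: +13.3% ad valorem. Applied ad valorem rate = 13.3%.
Duty = ¥72,165.60 × 13.3% + 432 × ¥1.35 = ¥10,181.22.
Total = ¥0.00 + ¥10,181.22 = ¥10,181.22.

¥10,181.22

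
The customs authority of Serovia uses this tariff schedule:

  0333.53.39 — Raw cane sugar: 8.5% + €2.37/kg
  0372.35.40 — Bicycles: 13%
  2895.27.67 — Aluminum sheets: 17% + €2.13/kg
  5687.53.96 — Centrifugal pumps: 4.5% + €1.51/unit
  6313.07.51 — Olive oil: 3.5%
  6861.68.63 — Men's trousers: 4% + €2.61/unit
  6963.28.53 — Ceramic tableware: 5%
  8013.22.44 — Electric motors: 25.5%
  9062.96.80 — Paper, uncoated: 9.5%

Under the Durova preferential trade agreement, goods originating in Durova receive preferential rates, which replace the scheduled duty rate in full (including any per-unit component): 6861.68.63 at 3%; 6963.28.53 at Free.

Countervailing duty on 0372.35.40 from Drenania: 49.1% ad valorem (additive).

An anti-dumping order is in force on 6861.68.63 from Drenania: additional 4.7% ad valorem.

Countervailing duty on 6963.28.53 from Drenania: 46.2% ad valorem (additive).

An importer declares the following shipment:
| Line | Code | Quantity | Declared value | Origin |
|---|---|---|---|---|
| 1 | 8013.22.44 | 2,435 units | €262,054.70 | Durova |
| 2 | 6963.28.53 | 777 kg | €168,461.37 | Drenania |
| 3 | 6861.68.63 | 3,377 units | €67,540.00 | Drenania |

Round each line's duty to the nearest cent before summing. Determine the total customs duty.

Line 1 (8013.22.44, Durova, 2,435 units, €262,054.70):
Base rate for 8013.22.44 is 25.5%.
Origin Durova is the FTA partner but 8013.22.44 is not on the preference list; base rate stands.
Duty = €262,054.70 × 25.5% = €66,823.95.
Line 2 (6963.28.53, Drenania, 777 kg, €168,461.37):
Base rate for 6963.28.53 is 5%.
6963.28.53 has an FTA preferential rate, but origin Drenania is not Durova; base rate stands.
Additional duty on 6963.28.53 from Drenania: +46.2%. Applied ad valorem rate: 5% + 46.2% = 51.2%.
Duty = €168,461.37 × 51.2% = €86,252.22.
Line 3 (6861.68.63, Drenania, 3,377 units, €67,540.00):
Base rate for 6861.68.63 is 4% + €2.61/unit.
6861.68.63 has an FTA preferential rate, but origin Drenania is not Durova; base rate stands.
Additional duty on 6861.68.63 from Drenania: +4.7%. Applied ad valorem rate: 4% + 4.7% = 8.7%.
Duty = €67,540.00 × 8.7% + 3,377 × €2.61 = €14,689.95.
Total = €66,823.95 + €86,252.22 + €14,689.95 = €167,766.12.

€167,766.12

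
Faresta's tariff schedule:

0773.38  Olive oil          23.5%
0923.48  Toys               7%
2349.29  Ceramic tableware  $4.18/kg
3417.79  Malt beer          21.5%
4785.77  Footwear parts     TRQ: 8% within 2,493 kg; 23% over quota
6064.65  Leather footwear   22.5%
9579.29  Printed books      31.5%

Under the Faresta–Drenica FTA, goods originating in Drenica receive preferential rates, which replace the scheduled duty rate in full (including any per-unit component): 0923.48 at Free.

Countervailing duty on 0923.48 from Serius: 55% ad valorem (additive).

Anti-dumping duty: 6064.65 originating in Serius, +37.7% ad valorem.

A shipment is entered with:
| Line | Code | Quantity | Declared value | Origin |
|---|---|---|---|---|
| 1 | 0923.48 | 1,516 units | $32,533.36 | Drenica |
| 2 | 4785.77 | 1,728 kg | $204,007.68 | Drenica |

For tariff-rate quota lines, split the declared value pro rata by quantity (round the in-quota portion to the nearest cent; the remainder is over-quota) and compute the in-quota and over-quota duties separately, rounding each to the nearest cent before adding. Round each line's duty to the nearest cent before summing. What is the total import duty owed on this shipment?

Line 1 (0923.48, Drenica, 1,516 units, $32,533.36):
Base rate for 0923.48 is 7%.
Origin Drenica qualifies under the Faresta–Drenica agreement and 0923.48 is covered: preferential rate Free applies instead.
The additional-duty order on 0923.48 targets Serius, not Drenica; it does not apply.
Duty = $32,533.36 × 0% = $0.00.
Line 2 (4785.77, Drenica, 1,728 kg, $204,007.68):
Code 4785.77 is under a tariff-rate quota (threshold 2,493 kg). Quantity 1,728 kg is within the quota, so the in-quota rate 8% applies to the full value.
Duty = $204,007.68 × 8% = $16,320.61.
Total = $0.00 + $16,320.61 = $16,320.61.

$16,320.61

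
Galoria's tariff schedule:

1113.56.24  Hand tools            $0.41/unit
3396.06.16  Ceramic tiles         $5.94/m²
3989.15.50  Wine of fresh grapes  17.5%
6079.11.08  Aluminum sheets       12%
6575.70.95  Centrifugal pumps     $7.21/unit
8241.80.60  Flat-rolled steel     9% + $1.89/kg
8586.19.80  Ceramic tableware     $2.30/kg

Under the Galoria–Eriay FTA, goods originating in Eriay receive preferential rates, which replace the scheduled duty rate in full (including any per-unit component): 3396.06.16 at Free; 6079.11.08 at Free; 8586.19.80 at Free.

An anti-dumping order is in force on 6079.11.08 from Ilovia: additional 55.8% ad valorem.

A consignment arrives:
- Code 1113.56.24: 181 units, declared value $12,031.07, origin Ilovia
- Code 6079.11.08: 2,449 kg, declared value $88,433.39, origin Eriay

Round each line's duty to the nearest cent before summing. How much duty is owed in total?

$74.21

Line 1 (1113.56.24, Ilovia, 181 units, $12,031.07):
Base rate for 1113.56.24 is $0.41/unit.
Duty = 181 × $0.41 = $74.21.
Line 2 (6079.11.08, Eriay, 2,449 kg, $88,433.39):
Base rate for 6079.11.08 is 12%.
Origin Eriay qualifies under the Galoria–Eriay agreement and 6079.11.08 is covered: preferential rate Free applies instead.
The additional-duty order on 6079.11.08 targets Ilovia, not Eriay; it does not apply.
Duty = $88,433.39 × 0% = $0.00.
Total = $74.21 + $0.00 = $74.21.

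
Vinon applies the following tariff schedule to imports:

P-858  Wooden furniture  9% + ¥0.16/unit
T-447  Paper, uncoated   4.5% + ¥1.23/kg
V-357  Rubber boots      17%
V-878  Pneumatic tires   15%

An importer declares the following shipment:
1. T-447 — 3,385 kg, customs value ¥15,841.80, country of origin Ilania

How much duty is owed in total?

Line 1 (T-447, Ilania, 3,385 kg, ¥15,841.80):
Base rate for T-447 is 4.5% + ¥1.23/kg.
Duty = ¥15,841.80 × 4.5% + 3,385 × ¥1.23 = ¥4,876.43.

¥4,876.43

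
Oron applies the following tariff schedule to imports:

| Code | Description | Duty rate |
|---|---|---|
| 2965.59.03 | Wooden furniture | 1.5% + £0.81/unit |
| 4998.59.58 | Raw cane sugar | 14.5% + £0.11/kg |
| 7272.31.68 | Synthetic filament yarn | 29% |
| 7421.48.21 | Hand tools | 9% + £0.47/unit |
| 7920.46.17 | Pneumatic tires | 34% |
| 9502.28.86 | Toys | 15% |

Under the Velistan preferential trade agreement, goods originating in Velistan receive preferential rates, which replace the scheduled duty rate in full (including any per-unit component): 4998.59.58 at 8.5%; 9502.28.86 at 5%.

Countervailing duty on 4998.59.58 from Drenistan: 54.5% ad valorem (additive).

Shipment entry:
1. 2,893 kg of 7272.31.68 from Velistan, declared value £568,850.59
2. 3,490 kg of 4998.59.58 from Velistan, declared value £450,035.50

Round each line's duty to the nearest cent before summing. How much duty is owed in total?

£203,219.69

Line 1 (7272.31.68, Velistan, 2,893 kg, £568,850.59):
Base rate for 7272.31.68 is 29%.
Origin Velistan is the FTA partner but 7272.31.68 is not on the preference list; base rate stands.
Duty = £568,850.59 × 29% = £164,966.67.
Line 2 (4998.59.58, Velistan, 3,490 kg, £450,035.50):
Base rate for 4998.59.58 is 14.5% + £0.11/kg.
Origin Velistan qualifies under the Oron–Velistan agreement and 4998.59.58 is covered: preferential rate 8.5% applies instead.
The additional-duty order on 4998.59.58 targets Drenistan, not Velistan; it does not apply.
Duty = £450,035.50 × 8.5% = £38,253.02.
Total = £164,966.67 + £38,253.02 = £203,219.69.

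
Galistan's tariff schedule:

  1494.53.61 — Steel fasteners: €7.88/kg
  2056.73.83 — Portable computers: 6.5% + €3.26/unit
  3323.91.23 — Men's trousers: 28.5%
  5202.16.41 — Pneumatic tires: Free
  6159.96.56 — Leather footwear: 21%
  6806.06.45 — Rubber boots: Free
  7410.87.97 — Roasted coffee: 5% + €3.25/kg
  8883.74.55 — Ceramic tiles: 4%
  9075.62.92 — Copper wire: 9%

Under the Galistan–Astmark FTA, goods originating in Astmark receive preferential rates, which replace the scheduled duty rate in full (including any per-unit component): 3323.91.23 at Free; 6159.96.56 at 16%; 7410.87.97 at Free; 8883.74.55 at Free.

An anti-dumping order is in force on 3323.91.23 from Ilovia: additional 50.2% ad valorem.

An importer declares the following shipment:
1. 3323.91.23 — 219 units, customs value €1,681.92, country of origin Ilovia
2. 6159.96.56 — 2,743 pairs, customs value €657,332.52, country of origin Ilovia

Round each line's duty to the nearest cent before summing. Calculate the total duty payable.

Line 1 (3323.91.23, Ilovia, 219 units, €1,681.92):
Base rate for 3323.91.23 is 28.5%.
3323.91.23 has an FTA preferential rate, but origin Ilovia is not Astmark; base rate stands.
Additional duty on 3323.91.23 from Ilovia: +50.2%. Applied ad valorem rate: 28.5% + 50.2% = 78.7%.
Duty = €1,681.92 × 78.7% = €1,323.67.
Line 2 (6159.96.56, Ilovia, 2,743 pairs, €657,332.52):
Base rate for 6159.96.56 is 21%.
6159.96.56 has an FTA preferential rate, but origin Ilovia is not Astmark; base rate stands.
Duty = €657,332.52 × 21% = €138,039.83.
Total = €1,323.67 + €138,039.83 = €139,363.50.

€139,363.50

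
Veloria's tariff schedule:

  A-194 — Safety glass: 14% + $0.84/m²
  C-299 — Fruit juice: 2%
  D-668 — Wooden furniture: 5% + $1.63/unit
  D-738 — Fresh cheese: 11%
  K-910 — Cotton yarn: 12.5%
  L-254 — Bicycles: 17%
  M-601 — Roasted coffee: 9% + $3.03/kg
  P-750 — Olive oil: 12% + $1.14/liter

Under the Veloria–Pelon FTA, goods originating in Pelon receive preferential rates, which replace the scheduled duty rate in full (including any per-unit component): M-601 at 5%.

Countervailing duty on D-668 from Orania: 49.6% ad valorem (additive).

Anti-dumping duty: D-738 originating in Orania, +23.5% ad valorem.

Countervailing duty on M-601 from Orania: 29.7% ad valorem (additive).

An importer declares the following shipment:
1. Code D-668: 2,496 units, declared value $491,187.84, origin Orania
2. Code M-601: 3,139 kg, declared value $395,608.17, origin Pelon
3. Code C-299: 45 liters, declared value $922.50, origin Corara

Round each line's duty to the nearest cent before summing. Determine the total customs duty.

$292,055.90

Line 1 (D-668, Orania, 2,496 units, $491,187.84):
Base rate for D-668 is 5% + $1.63/unit.
Additional duty on D-668 from Orania: +49.6%. Applied ad valorem rate: 5% + 49.6% = 54.6%.
Duty = $491,187.84 × 54.6% + 2,496 × $1.63 = $272,257.04.
Line 2 (M-601, Pelon, 3,139 kg, $395,608.17):
Base rate for M-601 is 9% + $3.03/kg.
Origin Pelon qualifies under the Veloria–Pelon agreement and M-601 is covered: preferential rate 5% applies instead.
The additional-duty order on M-601 targets Orania, not Pelon; it does not apply.
Duty = $395,608.17 × 5% = $19,780.41.
Line 3 (C-299, Corara, 45 liters, $922.50):
Base rate for C-299 is 2%.
Duty = $922.50 × 2% = $18.45.
Total = $272,257.04 + $19,780.41 + $18.45 = $292,055.90.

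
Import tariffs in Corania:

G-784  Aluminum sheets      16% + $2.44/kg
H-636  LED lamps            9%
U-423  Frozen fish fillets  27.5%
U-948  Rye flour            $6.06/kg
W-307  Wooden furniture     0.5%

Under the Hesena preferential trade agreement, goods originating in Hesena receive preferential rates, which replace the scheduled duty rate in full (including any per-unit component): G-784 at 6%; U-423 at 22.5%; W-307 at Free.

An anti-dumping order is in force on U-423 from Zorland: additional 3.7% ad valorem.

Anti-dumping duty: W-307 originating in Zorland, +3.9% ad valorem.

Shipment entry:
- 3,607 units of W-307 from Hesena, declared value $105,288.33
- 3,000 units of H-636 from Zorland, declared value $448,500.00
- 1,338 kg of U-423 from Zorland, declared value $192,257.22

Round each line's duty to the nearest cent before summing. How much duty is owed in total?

Line 1 (W-307, Hesena, 3,607 units, $105,288.33):
Base rate for W-307 is 0.5%.
Origin Hesena qualifies under the Corania–Hesena agreement and W-307 is covered: preferential rate Free applies instead.
The additional-duty order on W-307 targets Zorland, not Hesena; it does not apply.
Duty = $105,288.33 × 0% = $0.00.
Line 2 (H-636, Zorland, 3,000 units, $448,500.00):
Base rate for H-636 is 9%.
Duty = $448,500.00 × 9% = $40,365.00.
Line 3 (U-423, Zorland, 1,338 kg, $192,257.22):
Base rate for U-423 is 27.5%.
U-423 has an FTA preferential rate, but origin Zorland is not Hesena; base rate stands.
Additional duty on U-423 from Zorland: +3.7%. Applied ad valorem rate: 27.5% + 3.7% = 31.2%.
Duty = $192,257.22 × 31.2% = $59,984.25.
Total = $0.00 + $40,365.00 + $59,984.25 = $100,349.25.

$100,349.25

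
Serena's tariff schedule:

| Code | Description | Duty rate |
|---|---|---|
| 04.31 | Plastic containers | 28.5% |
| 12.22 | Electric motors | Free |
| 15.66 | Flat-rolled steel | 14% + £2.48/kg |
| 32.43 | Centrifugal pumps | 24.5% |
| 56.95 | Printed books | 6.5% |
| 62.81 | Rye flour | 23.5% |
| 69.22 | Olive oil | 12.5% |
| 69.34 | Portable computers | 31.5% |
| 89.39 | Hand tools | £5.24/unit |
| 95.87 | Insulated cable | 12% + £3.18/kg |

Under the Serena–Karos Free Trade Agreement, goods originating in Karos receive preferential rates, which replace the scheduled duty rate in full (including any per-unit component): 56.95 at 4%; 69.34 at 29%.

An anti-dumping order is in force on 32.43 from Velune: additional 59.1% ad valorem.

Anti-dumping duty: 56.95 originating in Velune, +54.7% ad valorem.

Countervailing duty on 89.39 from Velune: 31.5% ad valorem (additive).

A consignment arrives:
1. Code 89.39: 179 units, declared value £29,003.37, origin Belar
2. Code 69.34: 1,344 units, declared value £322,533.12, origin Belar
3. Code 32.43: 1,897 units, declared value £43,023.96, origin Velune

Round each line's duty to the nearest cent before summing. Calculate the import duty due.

£138,503.92

Line 1 (89.39, Belar, 179 units, £29,003.37):
Base rate for 89.39 is £5.24/unit.
The additional-duty order on 89.39 targets Velune, not Belar; it does not apply.
Duty = 179 × £5.24 = £937.96.
Line 2 (69.34, Belar, 1,344 units, £322,533.12):
Base rate for 69.34 is 31.5%.
69.34 has an FTA preferential rate, but origin Belar is not Karos; base rate stands.
Duty = £322,533.12 × 31.5% = £101,597.93.
Line 3 (32.43, Velune, 1,897 units, £43,023.96):
Base rate for 32.43 is 24.5%.
Additional duty on 32.43 from Velune: +59.1%. Applied ad valorem rate: 24.5% + 59.1% = 83.6%.
Duty = £43,023.96 × 83.6% = £35,968.03.
Total = £937.96 + £101,597.93 + £35,968.03 = £138,503.92.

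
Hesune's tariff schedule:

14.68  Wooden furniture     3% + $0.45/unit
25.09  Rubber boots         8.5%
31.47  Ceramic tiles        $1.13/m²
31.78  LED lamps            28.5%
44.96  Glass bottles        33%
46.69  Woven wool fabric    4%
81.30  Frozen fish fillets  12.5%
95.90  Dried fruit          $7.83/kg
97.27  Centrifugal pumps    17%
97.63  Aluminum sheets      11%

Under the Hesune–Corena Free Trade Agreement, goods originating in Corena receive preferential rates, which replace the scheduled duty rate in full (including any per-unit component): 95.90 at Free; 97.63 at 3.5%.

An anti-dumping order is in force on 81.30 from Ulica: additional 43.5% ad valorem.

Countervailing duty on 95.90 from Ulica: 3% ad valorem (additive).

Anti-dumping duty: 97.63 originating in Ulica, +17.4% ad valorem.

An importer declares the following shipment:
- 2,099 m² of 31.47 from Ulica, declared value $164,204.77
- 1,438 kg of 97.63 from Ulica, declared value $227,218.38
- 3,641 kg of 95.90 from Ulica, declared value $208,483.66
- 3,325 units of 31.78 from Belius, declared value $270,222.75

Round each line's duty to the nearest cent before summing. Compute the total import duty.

Line 1 (31.47, Ulica, 2,099 m², $164,204.77):
Base rate for 31.47 is $1.13/m².
Duty = 2,099 × $1.13 = $2,371.87.
Line 2 (97.63, Ulica, 1,438 kg, $227,218.38):
Base rate for 97.63 is 11%.
97.63 has an FTA preferential rate, but origin Ulica is not Corena; base rate stands.
Additional duty on 97.63 from Ulica: +17.4%. Applied ad valorem rate: 11% + 17.4% = 28.4%.
Duty = $227,218.38 × 28.4% = $64,530.02.
Line 3 (95.90, Ulica, 3,641 kg, $208,483.66):
Base rate for 95.90 is $7.83/kg.
95.90 has an FTA preferential rate, but origin Ulica is not Corena; base rate stands.
Additional duty on 95.90 from Ulica: +3% ad valorem. Applied ad valorem rate = 3%.
Duty = $208,483.66 × 3% + 3,641 × $7.83 = $34,763.54.
Line 4 (31.78, Belius, 3,325 units, $270,222.75):
Base rate for 31.78 is 28.5%.
Duty = $270,222.75 × 28.5% = $77,013.48.
Total = $2,371.87 + $64,530.02 + $34,763.54 + $77,013.48 = $178,678.91.

$178,678.91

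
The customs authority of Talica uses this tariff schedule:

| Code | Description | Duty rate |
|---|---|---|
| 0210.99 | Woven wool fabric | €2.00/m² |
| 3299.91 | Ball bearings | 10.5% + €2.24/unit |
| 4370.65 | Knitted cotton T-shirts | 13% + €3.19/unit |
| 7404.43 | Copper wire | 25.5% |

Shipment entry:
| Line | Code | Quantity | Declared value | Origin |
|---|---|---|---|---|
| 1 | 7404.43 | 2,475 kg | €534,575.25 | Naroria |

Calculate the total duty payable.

Line 1 (7404.43, Naroria, 2,475 kg, €534,575.25):
Base rate for 7404.43 is 25.5%.
Duty = €534,575.25 × 25.5% = €136,316.69.

€136,316.69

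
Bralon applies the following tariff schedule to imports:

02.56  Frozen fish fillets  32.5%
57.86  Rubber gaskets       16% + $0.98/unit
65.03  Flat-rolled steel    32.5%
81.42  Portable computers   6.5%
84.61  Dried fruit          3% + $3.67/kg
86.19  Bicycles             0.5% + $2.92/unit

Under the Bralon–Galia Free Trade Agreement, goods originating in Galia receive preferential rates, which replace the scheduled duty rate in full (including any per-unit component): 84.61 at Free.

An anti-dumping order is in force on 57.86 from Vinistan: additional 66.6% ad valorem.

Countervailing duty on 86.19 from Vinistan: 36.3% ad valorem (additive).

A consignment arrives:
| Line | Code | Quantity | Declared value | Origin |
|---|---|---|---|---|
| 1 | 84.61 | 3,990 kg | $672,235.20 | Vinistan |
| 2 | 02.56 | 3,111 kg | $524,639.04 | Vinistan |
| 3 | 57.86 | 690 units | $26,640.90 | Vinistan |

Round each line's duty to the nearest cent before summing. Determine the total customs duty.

Line 1 (84.61, Vinistan, 3,990 kg, $672,235.20):
Base rate for 84.61 is 3% + $3.67/kg.
84.61 has an FTA preferential rate, but origin Vinistan is not Galia; base rate stands.
Duty = $672,235.20 × 3% + 3,990 × $3.67 = $34,810.36.
Line 2 (02.56, Vinistan, 3,111 kg, $524,639.04):
Base rate for 02.56 is 32.5%.
Duty = $524,639.04 × 32.5% = $170,507.69.
Line 3 (57.86, Vinistan, 690 units, $26,640.90):
Base rate for 57.86 is 16% + $0.98/unit.
Additional duty on 57.86 from Vinistan: +66.6%. Applied ad valorem rate: 16% + 66.6% = 82.6%.
Duty = $26,640.90 × 82.6% + 690 × $0.98 = $22,681.58.
Total = $34,810.36 + $170,507.69 + $22,681.58 = $227,999.63.

$227,999.63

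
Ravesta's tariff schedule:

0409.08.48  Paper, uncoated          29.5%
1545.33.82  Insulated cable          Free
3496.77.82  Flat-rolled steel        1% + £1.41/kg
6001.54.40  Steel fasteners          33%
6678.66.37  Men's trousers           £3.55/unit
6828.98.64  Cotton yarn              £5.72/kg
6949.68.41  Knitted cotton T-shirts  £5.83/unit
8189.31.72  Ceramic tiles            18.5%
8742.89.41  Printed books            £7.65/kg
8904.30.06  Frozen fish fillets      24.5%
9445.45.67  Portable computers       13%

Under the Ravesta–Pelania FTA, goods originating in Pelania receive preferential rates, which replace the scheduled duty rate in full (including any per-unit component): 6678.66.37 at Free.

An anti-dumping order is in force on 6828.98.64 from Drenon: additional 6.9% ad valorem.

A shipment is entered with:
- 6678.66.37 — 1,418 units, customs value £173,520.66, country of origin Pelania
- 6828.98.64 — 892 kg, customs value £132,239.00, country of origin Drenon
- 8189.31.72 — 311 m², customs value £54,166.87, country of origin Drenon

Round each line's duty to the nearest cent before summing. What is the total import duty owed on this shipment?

£24,247.60

Line 1 (6678.66.37, Pelania, 1,418 units, £173,520.66):
Base rate for 6678.66.37 is £3.55/unit.
Origin Pelania qualifies under the Ravesta–Pelania agreement and 6678.66.37 is covered: preferential rate Free applies instead.
Duty = £173,520.66 × 0% = £0.00.
Line 2 (6828.98.64, Drenon, 892 kg, £132,239.00):
Base rate for 6828.98.64 is £5.72/kg.
Additional duty on 6828.98.64 from Drenon: +6.9% ad valorem. Applied ad valorem rate = 6.9%.
Duty = £132,239.00 × 6.9% + 892 × £5.72 = £14,226.73.
Line 3 (8189.31.72, Drenon, 311 m², £54,166.87):
Base rate for 8189.31.72 is 18.5%.
Duty = £54,166.87 × 18.5% = £10,020.87.
Total = £0.00 + £14,226.73 + £10,020.87 = £24,247.60.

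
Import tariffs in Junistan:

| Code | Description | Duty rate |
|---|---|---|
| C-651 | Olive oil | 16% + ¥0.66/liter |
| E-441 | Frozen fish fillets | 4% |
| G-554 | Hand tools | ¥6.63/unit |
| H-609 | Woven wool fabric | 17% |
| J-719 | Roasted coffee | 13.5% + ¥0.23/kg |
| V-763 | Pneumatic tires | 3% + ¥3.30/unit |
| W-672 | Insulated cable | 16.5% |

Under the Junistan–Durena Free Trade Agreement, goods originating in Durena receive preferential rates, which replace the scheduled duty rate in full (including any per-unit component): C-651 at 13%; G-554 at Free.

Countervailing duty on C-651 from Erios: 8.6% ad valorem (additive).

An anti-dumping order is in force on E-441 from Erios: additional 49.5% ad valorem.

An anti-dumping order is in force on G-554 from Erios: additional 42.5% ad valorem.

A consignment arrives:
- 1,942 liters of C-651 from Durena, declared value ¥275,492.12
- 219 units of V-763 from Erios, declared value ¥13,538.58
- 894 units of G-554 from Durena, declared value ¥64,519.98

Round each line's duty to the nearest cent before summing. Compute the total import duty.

Line 1 (C-651, Durena, 1,942 liters, ¥275,492.12):
Base rate for C-651 is 16% + ¥0.66/liter.
Origin Durena qualifies under the Junistan–Durena agreement and C-651 is covered: preferential rate 13% applies instead.
The additional-duty order on C-651 targets Erios, not Durena; it does not apply.
Duty = ¥275,492.12 × 13% = ¥35,813.98.
Line 2 (V-763, Erios, 219 units, ¥13,538.58):
Base rate for V-763 is 3% + ¥3.30/unit.
Duty = ¥13,538.58 × 3% + 219 × ¥3.30 = ¥1,128.86.
Line 3 (G-554, Durena, 894 units, ¥64,519.98):
Base rate for G-554 is ¥6.63/unit.
Origin Durena qualifies under the Junistan–Durena agreement and G-554 is covered: preferential rate Free applies instead.
The additional-duty order on G-554 targets Erios, not Durena; it does not apply.
Duty = ¥64,519.98 × 0% = ¥0.00.
Total = ¥35,813.98 + ¥1,128.86 + ¥0.00 = ¥36,942.84.

¥36,942.84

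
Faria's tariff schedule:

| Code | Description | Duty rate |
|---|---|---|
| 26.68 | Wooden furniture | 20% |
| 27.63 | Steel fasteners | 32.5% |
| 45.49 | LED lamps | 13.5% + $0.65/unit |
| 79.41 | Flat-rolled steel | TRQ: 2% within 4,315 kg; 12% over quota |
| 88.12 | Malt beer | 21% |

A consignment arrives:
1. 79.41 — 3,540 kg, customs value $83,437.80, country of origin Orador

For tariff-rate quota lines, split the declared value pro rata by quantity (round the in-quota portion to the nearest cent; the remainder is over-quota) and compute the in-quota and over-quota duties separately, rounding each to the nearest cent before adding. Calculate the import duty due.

Line 1 (79.41, Orador, 3,540 kg, $83,437.80):
Code 79.41 is under a tariff-rate quota (threshold 4,315 kg). Quantity 3,540 kg is within the quota, so the in-quota rate 2% applies to the full value.
Duty = $83,437.80 × 2% = $1,668.76.

$1,668.76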